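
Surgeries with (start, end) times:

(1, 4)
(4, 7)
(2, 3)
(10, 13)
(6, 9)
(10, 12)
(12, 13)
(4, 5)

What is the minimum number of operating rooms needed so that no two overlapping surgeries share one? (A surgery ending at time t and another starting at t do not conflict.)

2

Events (time:±→running): 1:+→1 2:+→2 … peak 2.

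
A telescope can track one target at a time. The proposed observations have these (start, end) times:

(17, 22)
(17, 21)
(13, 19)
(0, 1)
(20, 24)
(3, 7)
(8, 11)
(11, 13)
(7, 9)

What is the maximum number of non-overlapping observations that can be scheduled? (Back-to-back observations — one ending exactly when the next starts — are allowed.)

6

Sort by end time and greedily take each interval whose start is ≥ the last chosen end.
Sorted by end: (0,1)  (3,7)  (7,9)  (8,11)  (11,13)  (13,19)  (17,21)  (17,22)  (20,24)
take (0,1); take (3,7); take (7,9); take (11,13); take (13,19); take (20,24).
Selected 6 observations.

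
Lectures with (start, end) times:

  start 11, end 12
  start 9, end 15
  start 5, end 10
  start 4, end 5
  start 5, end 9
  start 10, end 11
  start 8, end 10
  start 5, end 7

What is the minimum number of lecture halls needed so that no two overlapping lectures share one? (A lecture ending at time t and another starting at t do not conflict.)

3

Events (time:±→running): 4:+→1 5:-→0 5:+→1 5:+→2 5:+→3 … peak 3.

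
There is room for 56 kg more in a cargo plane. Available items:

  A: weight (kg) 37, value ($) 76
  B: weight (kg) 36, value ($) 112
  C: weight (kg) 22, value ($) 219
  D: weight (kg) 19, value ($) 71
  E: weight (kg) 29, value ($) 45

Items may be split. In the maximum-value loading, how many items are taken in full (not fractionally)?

2

Sort by value per unit weight and fill in that order.
Ratios (sorted): C 9.95, D 3.74, B 3.11, A 2.05, E 1.55
take C (22 @ 219); take D (19 @ 71); take 15/36 of B → 46.67. Capacity used 56/56.
2 item(s) taken whole; one partial (take 15/36 of B).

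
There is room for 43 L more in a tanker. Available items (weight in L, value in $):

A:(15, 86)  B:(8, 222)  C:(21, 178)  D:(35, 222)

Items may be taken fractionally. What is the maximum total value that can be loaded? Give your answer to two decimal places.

Sort by value per unit weight and fill in that order.
Order: B (222/8=27.75) > C (178/21=8.48) > D (222/35=6.34) > A (86/15=5.73)
Fill: take B (8 @ 222) → take C (21 @ 178) → take 14/35 of D → 88.80; 43/43 used.
Total value = 488.80

488.80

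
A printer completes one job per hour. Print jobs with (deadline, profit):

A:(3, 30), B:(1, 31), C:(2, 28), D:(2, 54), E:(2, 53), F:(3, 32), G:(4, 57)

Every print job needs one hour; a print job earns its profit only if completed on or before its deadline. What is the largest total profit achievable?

196

Sort by profit descending; place each in the latest free slot ≤ its deadline.
Profit order: G=57 D=54 E=53 F=32 B=31 A=30 C=28
Assign: G→slot 4, D→slot 2, E→slot 1, F→slot 3, B skipped, A skipped, C skipped.
Slots: [1:E] [2:D] [3:F] [4:G]
Profit = 53 + 54 + 32 + 57 = 196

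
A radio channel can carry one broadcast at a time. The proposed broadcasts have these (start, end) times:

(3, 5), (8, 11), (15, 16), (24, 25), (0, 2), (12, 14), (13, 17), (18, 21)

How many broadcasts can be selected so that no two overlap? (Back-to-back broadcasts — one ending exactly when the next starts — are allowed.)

Sort by end time and greedily take each interval whose start is ≥ the last chosen end.
Sorted by end: (0,2)  (3,5)  (8,11)  (12,14)  (15,16)  (13,17)  (18,21)  (24,25)
take (0,2); take (3,5); take (8,11); take (12,14); take (15,16); skip (13,17); take (18,21); take (24,25).
Selected 7 broadcasts.

7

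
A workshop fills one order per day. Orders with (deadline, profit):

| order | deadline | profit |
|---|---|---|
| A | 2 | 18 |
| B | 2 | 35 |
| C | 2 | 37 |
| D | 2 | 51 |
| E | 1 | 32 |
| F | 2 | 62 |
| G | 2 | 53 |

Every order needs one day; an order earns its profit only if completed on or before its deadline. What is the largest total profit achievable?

By profit: F(d2,62), G(d2,53), D(d2,51), C(d2,37), B(d2,35), E(d1,32), A(d2,18)
F→slot 2; G→slot 1; D skipped; C skipped; B skipped; E skipped; A skipped.
Profit = 53 + 62 = 115

115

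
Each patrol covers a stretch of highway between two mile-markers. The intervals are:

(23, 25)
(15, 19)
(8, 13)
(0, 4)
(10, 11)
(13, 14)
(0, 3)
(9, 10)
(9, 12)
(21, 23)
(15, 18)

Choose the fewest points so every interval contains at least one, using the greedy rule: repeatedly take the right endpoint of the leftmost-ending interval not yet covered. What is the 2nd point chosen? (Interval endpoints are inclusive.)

10

Sorted: [0,3] [0,4] [9,10] [10,11] [9,12] [8,13] [13,14] [15,18] [15,19] [21,23] [23,25]
{[0,3],[0,4]} hit by 3; {[9,10],[10,11],[9,12],[8,13]} hit by 10; {[13,14]} hit by 14; {[15,18],[15,19]} hit by 18; {[21,23],[23,25]} hit by 23.
Points: 3, 10, 14, 18, 23 (5 total).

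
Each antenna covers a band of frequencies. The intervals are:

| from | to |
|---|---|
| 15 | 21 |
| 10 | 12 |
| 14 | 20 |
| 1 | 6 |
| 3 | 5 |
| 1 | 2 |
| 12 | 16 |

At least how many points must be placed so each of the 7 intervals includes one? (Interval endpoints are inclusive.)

4

Sorted: [1,2] [3,5] [1,6] [10,12] [12,16] [14,20] [15,21]
{[1,2]} hit by 2; {[3,5],[1,6]} hit by 5; {[10,12],[12,16]} hit by 12; {[14,20],[15,21]} hit by 20.
Points: 2, 5, 12, 20 (4 total).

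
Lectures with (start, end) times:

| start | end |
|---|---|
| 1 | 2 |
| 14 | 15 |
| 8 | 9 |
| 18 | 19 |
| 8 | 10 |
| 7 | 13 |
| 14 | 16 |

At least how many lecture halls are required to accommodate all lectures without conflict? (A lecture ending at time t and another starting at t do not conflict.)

The answer is the maximum number of intervals overlapping at any instant.
starts: [1, 7, 8, 8, 14, 14, 18]
ends:   [2, 9, 10, 13, 15, 16, 19]
s1→1 e2→0 s7→1 s8→2 s8→3  — peak 3.

3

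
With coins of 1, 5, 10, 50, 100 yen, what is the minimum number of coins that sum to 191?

7

Greedy: take as many of the largest coin as possible, then repeat with the remainder.
191 = 1×100 + 1×50 + 4×10 + 1×1
Total coins = 1 + 1 + 4 + 1 = 7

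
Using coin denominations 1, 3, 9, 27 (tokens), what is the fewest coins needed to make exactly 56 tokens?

4

Greedy: take as many of the largest coin as possible, then repeat with the remainder.
56 = 2×27 + 2×1
Total coins = 2 + 2 = 4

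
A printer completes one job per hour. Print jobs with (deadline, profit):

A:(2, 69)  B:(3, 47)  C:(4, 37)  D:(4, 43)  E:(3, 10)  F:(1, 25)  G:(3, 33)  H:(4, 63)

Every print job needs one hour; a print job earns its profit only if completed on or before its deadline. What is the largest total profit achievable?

222

Take jobs in profit order; each goes to the latest open slot no later than its deadline.
Profit order: A=69 H=63 B=47 D=43 C=37 G=33 F=25 E=10
Assign: A→slot 2, H→slot 4, B→slot 3, D→slot 1, C skipped, G skipped, F skipped, E skipped.
Slots: [1:D] [2:A] [3:B] [4:H]
Profit = 43 + 69 + 47 + 63 = 222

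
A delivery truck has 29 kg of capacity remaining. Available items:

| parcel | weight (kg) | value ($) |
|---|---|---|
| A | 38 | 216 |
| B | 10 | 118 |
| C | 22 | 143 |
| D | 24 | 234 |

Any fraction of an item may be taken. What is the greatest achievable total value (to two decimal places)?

303.25

Order: B (118/10=11.80) > D (234/24=9.75) > C (143/22=6.50) > A (216/38=5.68)
Fill: take B (10 @ 118) → take 19/24 of D → 185.25; 29/29 used.
Total value = 303.25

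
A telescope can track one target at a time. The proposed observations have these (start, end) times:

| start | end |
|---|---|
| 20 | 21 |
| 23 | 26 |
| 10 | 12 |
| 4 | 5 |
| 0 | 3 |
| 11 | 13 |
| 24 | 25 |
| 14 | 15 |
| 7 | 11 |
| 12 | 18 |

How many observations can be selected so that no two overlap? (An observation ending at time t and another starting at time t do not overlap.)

7

Sorted by end: (0,3)  (4,5)  (7,11)  (10,12)  (11,13)  (14,15)  (12,18)  (20,21)  (24,25)  (23,26)
take (0,3); take (4,5); take (7,11); skip (10,12); take (11,13); take (14,15); take (20,21); take (24,25).
Selected 7 observations.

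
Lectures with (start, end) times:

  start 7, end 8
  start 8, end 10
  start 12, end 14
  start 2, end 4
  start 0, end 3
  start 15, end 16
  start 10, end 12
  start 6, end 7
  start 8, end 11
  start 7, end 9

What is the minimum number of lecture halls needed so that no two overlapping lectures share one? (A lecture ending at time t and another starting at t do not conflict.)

Count concurrent intervals with a sweep; the peak is the room count.
Events (time:±→running): 0:+→1 2:+→2 3:-→1 4:-→0 6:+→1 7:-→0 7:+→1 7:+→2 8:-→1 8:+→2 8:+→3 … peak 3.

3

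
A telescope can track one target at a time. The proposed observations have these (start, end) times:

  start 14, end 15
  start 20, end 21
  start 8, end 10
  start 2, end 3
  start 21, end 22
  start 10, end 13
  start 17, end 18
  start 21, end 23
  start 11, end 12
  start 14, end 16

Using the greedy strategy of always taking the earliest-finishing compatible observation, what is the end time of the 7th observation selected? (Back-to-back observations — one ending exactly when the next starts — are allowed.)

Sorted by end: (2,3)  (8,10)  (11,12)  (10,13)  (14,15)  (14,16)  (17,18)  (20,21)  (21,22)  (21,23)
take (2,3); take (8,10); take (11,12); take (14,15); skip (14,16); take (17,18); take (20,21); take (21,22); skip (21,23).
Selected: (2,3) (8,10) (11,12) (14,15) (17,18) (20,21) (21,22)

22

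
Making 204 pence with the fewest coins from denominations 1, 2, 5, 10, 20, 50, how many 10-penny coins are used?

0

Use the largest denomination that fits, subtract, and repeat.
204 = 4×50 + 2×2
Count of 10: 0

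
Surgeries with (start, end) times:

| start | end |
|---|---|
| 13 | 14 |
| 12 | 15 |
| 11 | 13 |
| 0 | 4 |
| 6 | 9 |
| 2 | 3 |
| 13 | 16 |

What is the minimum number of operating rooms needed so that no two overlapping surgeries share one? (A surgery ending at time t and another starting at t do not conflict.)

The answer is the maximum number of intervals overlapping at any instant.
Events (time:±→running): 0:+→1 2:+→2 3:-→1 4:-→0 6:+→1 9:-→0 11:+→1 12:+→2 13:-→1 13:+→2 13:+→3 … peak 3.

3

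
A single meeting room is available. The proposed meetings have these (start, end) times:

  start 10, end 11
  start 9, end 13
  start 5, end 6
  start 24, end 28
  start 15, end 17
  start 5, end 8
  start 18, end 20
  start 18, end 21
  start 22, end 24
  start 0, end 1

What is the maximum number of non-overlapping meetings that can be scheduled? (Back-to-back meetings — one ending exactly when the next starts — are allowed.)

By end time: (0,1), (5,6), (5,8), (10,11), (9,13), (15,17), (18,20), (18,21), (22,24), (24,28).
Pick (0,1); next start ≥ 1 → (5,6); next start ≥ 6 → (10,11); next start ≥ 11 → (15,17); next start ≥ 17 → (18,20); next start ≥ 20 → (22,24); next start ≥ 24 → (24,28).
Selected 7 meetings.

7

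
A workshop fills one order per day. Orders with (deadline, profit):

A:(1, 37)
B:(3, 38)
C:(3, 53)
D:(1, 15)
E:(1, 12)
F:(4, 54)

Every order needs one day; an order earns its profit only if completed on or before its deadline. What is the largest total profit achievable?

Profit order: F=54 C=53 B=38 A=37 D=15 E=12
Assign: F→slot 4, C→slot 3, B→slot 2, A→slot 1, D skipped, E skipped.
Slots: [1:A] [2:B] [3:C] [4:F]
Profit = 37 + 38 + 53 + 54 = 182

182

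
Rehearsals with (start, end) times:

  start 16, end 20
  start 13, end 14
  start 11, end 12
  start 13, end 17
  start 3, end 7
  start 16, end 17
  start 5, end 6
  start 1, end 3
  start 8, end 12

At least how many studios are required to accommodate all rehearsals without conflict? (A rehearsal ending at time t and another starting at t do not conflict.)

Events (time:±→running): 1:+→1 3:-→0 3:+→1 5:+→2 6:-→1 7:-→0 8:+→1 11:+→2 12:-→1 12:-→0 13:+→1 13:+→2 14:-→1 16:+→2 16:+→3 … peak 3.

3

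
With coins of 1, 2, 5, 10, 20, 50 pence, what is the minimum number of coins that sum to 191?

6

191 − 3×50→41 − 2×20→1 − 1×1→0
Total coins = 3 + 2 + 1 = 6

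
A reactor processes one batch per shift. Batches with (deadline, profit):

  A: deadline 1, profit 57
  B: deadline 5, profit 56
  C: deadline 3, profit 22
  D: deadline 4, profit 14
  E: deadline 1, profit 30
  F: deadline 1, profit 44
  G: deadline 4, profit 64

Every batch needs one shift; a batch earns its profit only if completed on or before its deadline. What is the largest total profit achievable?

By profit: G(d4,64), A(d1,57), B(d5,56), F(d1,44), E(d1,30), C(d3,22), D(d4,14)
G→slot 4; A→slot 1; B→slot 5; F skipped; E skipped; C→slot 3; D→slot 2.
Profit = 57 + 14 + 22 + 64 + 56 = 213

213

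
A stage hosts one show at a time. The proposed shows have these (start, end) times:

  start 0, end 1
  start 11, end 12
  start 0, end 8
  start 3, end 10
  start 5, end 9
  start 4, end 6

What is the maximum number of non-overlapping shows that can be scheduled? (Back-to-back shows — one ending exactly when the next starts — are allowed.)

3

Sort by end time and greedily take each interval whose start is ≥ the last chosen end.
By end time: (0,1), (4,6), (0,8), (5,9), (3,10), (11,12).
Pick (0,1); next start ≥ 1 → (4,6); next start ≥ 6 → (11,12).
Selected 3 shows.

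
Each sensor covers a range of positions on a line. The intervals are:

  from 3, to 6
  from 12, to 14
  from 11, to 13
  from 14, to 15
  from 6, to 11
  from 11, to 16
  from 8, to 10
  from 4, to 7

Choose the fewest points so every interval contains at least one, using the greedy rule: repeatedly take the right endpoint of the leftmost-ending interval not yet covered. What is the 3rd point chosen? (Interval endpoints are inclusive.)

Sorted: [3,6] [4,7] [8,10] [6,11] [11,13] [12,14] [14,15] [11,16]
{[3,6],[4,7]} hit by 6; {[8,10],[6,11]} hit by 10; {[11,13],[12,14]} hit by 13; {[14,15],[11,16]} hit by 15.
Points: 6, 10, 13, 15 (4 total).

13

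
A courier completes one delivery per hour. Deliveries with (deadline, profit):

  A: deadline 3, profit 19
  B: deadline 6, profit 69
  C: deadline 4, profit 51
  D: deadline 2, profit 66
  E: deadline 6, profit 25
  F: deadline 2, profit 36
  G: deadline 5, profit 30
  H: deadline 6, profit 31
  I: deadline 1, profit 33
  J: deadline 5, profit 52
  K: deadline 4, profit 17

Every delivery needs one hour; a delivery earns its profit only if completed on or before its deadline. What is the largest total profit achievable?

Take jobs in profit order; each goes to the latest open slot no later than its deadline.
By profit: B(d6,69), D(d2,66), J(d5,52), C(d4,51), F(d2,36), I(d1,33), H(d6,31), G(d5,30), E(d6,25), A(d3,19), K(d4,17)
B→slot 6; D→slot 2; J→slot 5; C→slot 4; F→slot 1; I skipped; H→slot 3; G skipped; E skipped; A skipped; K skipped.
Profit = 36 + 66 + 31 + 51 + 52 + 69 = 305

305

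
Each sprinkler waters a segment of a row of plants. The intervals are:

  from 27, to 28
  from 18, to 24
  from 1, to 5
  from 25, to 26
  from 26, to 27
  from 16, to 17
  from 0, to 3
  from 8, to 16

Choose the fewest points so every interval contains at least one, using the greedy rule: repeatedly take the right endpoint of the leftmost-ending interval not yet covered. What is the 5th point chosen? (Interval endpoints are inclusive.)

28

Sort by right endpoint; whenever an interval is uncovered, place a point at its right end.
Sorted: [0,3] [1,5] [8,16] [16,17] [18,24] [25,26] [26,27] [27,28]
{[0,3],[1,5]} hit by 3; {[8,16],[16,17]} hit by 16; {[18,24]} hit by 24; {[25,26],[26,27]} hit by 26; {[27,28]} hit by 28.
Points: 3, 16, 24, 26, 28 (5 total).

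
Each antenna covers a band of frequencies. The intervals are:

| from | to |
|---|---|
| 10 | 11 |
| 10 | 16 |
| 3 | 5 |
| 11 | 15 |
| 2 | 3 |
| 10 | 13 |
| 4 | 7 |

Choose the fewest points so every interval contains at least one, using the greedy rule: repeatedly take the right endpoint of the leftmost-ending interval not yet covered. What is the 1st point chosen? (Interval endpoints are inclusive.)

Sorted: [2,3] [3,5] [4,7] [10,11] [10,13] [11,15] [10,16]
{[2,3],[3,5]} hit by 3; {[4,7]} hit by 7; {[10,11],[10,13],[11,15],[10,16]} hit by 11.
Points: 3, 7, 11 (3 total).

3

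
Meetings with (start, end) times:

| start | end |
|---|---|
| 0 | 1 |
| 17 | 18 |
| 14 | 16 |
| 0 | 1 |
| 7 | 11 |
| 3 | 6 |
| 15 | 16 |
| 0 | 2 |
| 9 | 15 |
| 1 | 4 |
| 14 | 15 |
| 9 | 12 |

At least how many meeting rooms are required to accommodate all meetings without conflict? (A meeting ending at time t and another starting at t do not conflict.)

Count concurrent intervals with a sweep; the peak is the room count.
starts: [0, 0, 0, 1, 3, 7, 9, 9, 14, 14, 15, 17]
ends:   [1, 1, 2, 4, 6, 11, 12, 15, 15, 16, 16, 18]
s0→1 s0→2 s0→3  — peak 3.

3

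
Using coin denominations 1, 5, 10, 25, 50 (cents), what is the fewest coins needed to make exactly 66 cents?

4

Use the largest denomination that fits, subtract, and repeat.
66 − 1×50→16 − 1×10→6 − 1×5→1 − 1×1→0
Total coins = 1 + 1 + 1 + 1 = 4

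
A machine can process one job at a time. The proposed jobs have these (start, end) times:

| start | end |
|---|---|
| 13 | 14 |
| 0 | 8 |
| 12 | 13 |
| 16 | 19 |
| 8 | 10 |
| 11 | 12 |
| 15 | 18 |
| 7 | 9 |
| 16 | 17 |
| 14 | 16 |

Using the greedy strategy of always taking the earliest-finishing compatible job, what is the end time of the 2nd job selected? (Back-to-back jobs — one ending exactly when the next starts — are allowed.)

10

Sorted by end: (0,8)  (7,9)  (8,10)  (11,12)  (12,13)  (13,14)  (14,16)  (16,17)  (15,18)  (16,19)
take (0,8); take (8,10); take (11,12); take (12,13); take (13,14); take (14,16); take (16,17); skip (15,18); skip (16,19).
Selected: (0,8) (8,10) (11,12) (12,13) (13,14) (14,16) (16,17)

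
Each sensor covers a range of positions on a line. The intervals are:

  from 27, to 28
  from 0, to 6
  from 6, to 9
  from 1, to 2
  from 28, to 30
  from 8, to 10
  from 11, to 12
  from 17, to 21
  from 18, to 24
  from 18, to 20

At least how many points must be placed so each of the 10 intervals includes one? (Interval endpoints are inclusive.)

5

By right end: [1,2]  [0,6]  [6,9]  [8,10]  [11,12]  [18,20]  [17,21]  [18,24]  [27,28]  [28,30]
[1,2] uncovered → point at 2; [6,9] uncovered → point at 9; [11,12] uncovered → point at 12; [18,20] uncovered → point at 20; [27,28] uncovered → point at 28.
Points: 2, 9, 12, 20, 28 (5 total).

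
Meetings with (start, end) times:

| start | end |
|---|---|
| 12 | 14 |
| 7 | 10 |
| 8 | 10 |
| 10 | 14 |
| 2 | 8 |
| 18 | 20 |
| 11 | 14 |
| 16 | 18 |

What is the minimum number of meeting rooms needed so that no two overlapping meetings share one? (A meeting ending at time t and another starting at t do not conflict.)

3

Count concurrent intervals with a sweep; the peak is the room count.
Events (time:±→running): 2:+→1 7:+→2 8:-→1 8:+→2 10:-→1 10:-→0 10:+→1 11:+→2 12:+→3 … peak 3.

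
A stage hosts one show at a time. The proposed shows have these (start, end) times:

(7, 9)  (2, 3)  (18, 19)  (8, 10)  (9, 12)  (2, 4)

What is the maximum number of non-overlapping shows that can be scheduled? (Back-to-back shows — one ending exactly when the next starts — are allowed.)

Greedy by earliest finish: after sorting by end time, pick each interval compatible with the last pick.
Sorted by end: (2,3)  (2,4)  (7,9)  (8,10)  (9,12)  (18,19)
take (2,3); take (7,9); take (9,12); take (18,19).
Selected 4 shows.

4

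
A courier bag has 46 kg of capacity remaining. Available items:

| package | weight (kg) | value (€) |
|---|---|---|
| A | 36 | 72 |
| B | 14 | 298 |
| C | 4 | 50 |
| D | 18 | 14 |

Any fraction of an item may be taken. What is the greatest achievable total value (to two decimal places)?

404.00

Sort by value per unit weight and fill in that order.
Order: B (298/14=21.29) > C (50/4=12.50) > A (72/36=2.00) > D (14/18=0.78)
Fill: take B (14 @ 298) → take C (4 @ 50) → take 28/36 of A → 56.00; 46/46 used.
Total value = 404.00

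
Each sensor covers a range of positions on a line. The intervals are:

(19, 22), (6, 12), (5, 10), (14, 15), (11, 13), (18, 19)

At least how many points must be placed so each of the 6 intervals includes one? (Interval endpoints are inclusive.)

4

Sort by right endpoint; whenever an interval is uncovered, place a point at its right end.
By right end: [5,10]  [6,12]  [11,13]  [14,15]  [18,19]  [19,22]
[5,10] uncovered → point at 10; [11,13] uncovered → point at 13; [14,15] uncovered → point at 15; [18,19] uncovered → point at 19.
Points: 10, 13, 15, 19 (4 total).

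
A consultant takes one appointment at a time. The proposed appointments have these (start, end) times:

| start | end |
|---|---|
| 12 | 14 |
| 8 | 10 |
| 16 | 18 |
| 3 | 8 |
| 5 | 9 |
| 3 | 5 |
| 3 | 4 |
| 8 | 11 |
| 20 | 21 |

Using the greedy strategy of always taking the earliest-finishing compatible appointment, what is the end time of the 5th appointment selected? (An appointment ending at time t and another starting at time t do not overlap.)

Sort by end time and greedily take each interval whose start is ≥ the last chosen end.
By end time: (3,4), (3,5), (3,8), (5,9), (8,10), (8,11), (12,14), (16,18), (20,21).
Pick (3,4); next start ≥ 4 → (5,9); next start ≥ 9 → (12,14); next start ≥ 14 → (16,18); next start ≥ 18 → (20,21).
Selected: (3,4) (5,9) (12,14) (16,18) (20,21)

21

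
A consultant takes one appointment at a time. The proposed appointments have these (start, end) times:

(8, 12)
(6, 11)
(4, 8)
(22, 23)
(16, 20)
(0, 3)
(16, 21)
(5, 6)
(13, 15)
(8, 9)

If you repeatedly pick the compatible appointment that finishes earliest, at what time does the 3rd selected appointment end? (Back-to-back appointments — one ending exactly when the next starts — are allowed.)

9

Order by finish time; keep every interval that doesn't clash with the previous kept one.
By end time: (0,3), (5,6), (4,8), (8,9), (6,11), (8,12), (13,15), (16,20), (16,21), (22,23).
Pick (0,3); next start ≥ 3 → (5,6); next start ≥ 6 → (8,9); next start ≥ 9 → (13,15); next start ≥ 15 → (16,20); next start ≥ 20 → (22,23).
Selected: (0,3) (5,6) (8,9) (13,15) (16,20) (22,23)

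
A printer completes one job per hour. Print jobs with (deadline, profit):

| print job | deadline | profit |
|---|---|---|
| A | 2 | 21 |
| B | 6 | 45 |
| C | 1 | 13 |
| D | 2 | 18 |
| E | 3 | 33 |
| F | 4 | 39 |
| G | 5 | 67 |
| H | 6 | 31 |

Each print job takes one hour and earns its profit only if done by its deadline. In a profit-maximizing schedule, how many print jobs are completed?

6

By profit: G(d5,67), B(d6,45), F(d4,39), E(d3,33), H(d6,31), A(d2,21), D(d2,18), C(d1,13)
G→slot 5; B→slot 6; F→slot 4; E→slot 3; H→slot 2; A→slot 1; D skipped; C skipped.
6 of 8 scheduled.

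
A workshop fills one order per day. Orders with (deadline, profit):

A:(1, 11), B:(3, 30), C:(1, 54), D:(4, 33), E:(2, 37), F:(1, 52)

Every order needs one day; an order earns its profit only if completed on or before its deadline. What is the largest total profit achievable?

Take jobs in profit order; each goes to the latest open slot no later than its deadline.
By profit: C(d1,54), F(d1,52), E(d2,37), D(d4,33), B(d3,30), A(d1,11)
C→slot 1; F skipped; E→slot 2; D→slot 4; B→slot 3; A skipped.
Profit = 54 + 37 + 30 + 33 = 154

154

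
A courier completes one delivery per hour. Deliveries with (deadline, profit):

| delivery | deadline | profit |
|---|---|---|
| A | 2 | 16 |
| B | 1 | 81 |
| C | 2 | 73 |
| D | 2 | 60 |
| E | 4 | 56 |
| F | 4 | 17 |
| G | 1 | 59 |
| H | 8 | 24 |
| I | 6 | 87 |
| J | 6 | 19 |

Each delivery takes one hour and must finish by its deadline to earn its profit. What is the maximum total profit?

Take jobs in profit order; each goes to the latest open slot no later than its deadline.
By profit: I(d6,87), B(d1,81), C(d2,73), D(d2,60), G(d1,59), E(d4,56), H(d8,24), J(d6,19), F(d4,17), A(d2,16)
I→slot 6; B→slot 1; C→slot 2; D skipped; G skipped; E→slot 4; H→slot 8; J→slot 5; F→slot 3; A skipped.
Profit = 81 + 73 + 17 + 56 + 19 + 87 + 24 = 357

357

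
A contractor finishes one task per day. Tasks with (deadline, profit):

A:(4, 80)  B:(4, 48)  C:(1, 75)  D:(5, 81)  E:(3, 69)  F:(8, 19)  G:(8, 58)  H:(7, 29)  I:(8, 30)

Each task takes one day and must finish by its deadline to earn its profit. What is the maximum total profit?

Take jobs in profit order; each goes to the latest open slot no later than its deadline.
Profit order: D=81 A=80 C=75 E=69 G=58 B=48 I=30 H=29 F=19
Assign: D→slot 5, A→slot 4, C→slot 1, E→slot 3, G→slot 8, B→slot 2, I→slot 7, H→slot 6, F skipped.
Slots: [1:C] [2:B] [3:E] [4:A] [5:D] [6:H] [7:I] [8:G]
Profit = 75 + 48 + 69 + 80 + 81 + 29 + 30 + 58 = 470

470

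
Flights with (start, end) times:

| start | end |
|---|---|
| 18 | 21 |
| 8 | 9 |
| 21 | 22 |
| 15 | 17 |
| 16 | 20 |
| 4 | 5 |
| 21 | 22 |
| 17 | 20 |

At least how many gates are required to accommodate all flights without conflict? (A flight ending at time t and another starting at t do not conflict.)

3

The answer is the maximum number of intervals overlapping at any instant.
starts: [4, 8, 15, 16, 17, 18, 21, 21]
ends:   [5, 9, 17, 20, 20, 21, 22, 22]
s4→1 e5→0 s8→1 e9→0 s15→1 s16→2 e17→1 s17→2 s18→3  — peak 3.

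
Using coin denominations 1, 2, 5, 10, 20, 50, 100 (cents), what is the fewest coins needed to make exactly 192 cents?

192 − 1×100→92 − 1×50→42 − 2×20→2 − 1×2→0
Total coins = 1 + 1 + 2 + 1 = 5

5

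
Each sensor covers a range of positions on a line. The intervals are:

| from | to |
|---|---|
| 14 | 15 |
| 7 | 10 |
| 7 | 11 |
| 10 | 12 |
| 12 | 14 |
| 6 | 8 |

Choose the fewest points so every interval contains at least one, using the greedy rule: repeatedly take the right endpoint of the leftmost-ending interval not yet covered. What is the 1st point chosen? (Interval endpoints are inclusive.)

8

Sort by right endpoint; whenever an interval is uncovered, place a point at its right end.
By right end: [6,8]  [7,10]  [7,11]  [10,12]  [12,14]  [14,15]
[6,8] uncovered → point at 8; [10,12] uncovered → point at 12; [14,15] uncovered → point at 15.
Points: 8, 12, 15 (3 total).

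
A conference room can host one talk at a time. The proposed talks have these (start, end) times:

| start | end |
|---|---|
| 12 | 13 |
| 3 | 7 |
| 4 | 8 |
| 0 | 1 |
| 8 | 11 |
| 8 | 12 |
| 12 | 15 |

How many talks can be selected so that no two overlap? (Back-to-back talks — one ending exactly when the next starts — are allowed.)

Greedy by earliest finish: after sorting by end time, pick each interval compatible with the last pick.
Sorted by end: (0,1)  (3,7)  (4,8)  (8,11)  (8,12)  (12,13)  (12,15)
take (0,1); take (3,7); take (8,11); take (12,13); skip (12,15).
Selected 4 talks.

4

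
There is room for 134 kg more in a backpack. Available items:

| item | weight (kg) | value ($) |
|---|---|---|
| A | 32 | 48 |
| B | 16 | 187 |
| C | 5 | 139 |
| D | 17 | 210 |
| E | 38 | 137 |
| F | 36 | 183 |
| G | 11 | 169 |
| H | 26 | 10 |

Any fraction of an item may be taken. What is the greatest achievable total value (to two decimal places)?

Ratios (sorted): C 27.80, G 15.36, D 12.35, B 11.69, F 5.08, E 3.61, A 1.50, H 0.38
take C (5 @ 139); take G (11 @ 169); take D (17 @ 210); take B (16 @ 187); take F (36 @ 183); take E (38 @ 137); take 11/32 of A → 16.50. Capacity used 134/134.
Total value = 1041.50

1041.50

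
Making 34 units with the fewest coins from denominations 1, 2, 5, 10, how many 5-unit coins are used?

Greedy: take as many of the largest coin as possible, then repeat with the remainder.
34 = 3×10 + 2×2
Count of 5: 0

0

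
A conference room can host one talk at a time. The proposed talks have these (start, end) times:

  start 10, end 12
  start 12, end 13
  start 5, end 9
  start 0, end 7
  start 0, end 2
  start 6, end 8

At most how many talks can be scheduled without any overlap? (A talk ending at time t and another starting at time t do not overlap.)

Sort by end time and greedily take each interval whose start is ≥ the last chosen end.
Sorted by end: (0,2)  (0,7)  (6,8)  (5,9)  (10,12)  (12,13)
take (0,2); take (6,8); take (10,12); take (12,13).
Selected 4 talks.

4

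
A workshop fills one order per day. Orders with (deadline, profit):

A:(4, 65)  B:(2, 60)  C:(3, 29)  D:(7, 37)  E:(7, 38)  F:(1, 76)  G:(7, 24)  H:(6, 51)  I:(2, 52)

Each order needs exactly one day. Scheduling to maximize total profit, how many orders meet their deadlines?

7

Sort by profit descending; place each in the latest free slot ≤ its deadline.
By profit: F(d1,76), A(d4,65), B(d2,60), I(d2,52), H(d6,51), E(d7,38), D(d7,37), C(d3,29), G(d7,24)
F→slot 1; A→slot 4; B→slot 2; I skipped; H→slot 6; E→slot 7; D→slot 5; C→slot 3; G skipped.
7 of 9 scheduled.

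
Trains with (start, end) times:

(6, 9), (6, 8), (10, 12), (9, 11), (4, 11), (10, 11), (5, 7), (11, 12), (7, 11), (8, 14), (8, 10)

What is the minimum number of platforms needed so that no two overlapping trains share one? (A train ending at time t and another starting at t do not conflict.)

6

Count concurrent intervals with a sweep; the peak is the room count.
Events (time:±→running): 4:+→1 5:+→2 6:+→3 6:+→4 7:-→3 7:+→4 8:-→3 8:+→4 8:+→5 9:-→4 9:+→5 10:-→4 10:+→5 10:+→6 … peak 6.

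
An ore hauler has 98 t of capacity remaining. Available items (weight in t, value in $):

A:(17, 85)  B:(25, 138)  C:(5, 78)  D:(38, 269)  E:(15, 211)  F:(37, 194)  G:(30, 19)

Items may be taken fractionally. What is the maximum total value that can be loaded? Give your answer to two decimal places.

Sort by value per unit weight and fill in that order.
Order: C (78/5=15.60) > E (211/15=14.07) > D (269/38=7.08) > B (138/25=5.52) > F (194/37=5.24) > A (85/17=5.00) > G (19/30=0.63)
Fill: take C (5 @ 78) → take E (15 @ 211) → take D (38 @ 269) → take B (25 @ 138) → take 15/37 of F → 78.65; 98/98 used.
Total value = 774.65

774.65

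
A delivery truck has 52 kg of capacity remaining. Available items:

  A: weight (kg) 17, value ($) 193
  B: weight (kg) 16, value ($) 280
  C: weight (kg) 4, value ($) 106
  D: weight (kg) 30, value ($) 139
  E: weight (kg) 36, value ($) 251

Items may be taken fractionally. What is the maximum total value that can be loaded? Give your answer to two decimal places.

Order: C (106/4=26.50) > B (280/16=17.50) > A (193/17=11.35) > E (251/36=6.97) > D (139/30=4.63)
Fill: take C (4 @ 106) → take B (16 @ 280) → take A (17 @ 193) → take 15/36 of E → 104.58; 52/52 used.
Total value = 683.58

683.58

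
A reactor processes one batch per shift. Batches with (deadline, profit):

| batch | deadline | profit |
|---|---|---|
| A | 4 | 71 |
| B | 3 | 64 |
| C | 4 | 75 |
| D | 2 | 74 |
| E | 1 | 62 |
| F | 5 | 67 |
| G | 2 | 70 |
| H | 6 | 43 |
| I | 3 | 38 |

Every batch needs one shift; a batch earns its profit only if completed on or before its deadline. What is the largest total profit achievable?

400

Sort by profit descending; place each in the latest free slot ≤ its deadline.
By profit: C(d4,75), D(d2,74), A(d4,71), G(d2,70), F(d5,67), B(d3,64), E(d1,62), H(d6,43), I(d3,38)
C→slot 4; D→slot 2; A→slot 3; G→slot 1; F→slot 5; B skipped; E skipped; H→slot 6; I skipped.
Profit = 70 + 74 + 71 + 75 + 67 + 43 = 400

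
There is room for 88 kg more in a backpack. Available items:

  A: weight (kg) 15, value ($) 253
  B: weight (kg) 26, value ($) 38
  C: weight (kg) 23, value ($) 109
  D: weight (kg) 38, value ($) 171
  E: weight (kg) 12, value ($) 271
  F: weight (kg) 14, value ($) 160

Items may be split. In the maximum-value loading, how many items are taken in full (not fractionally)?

Sort by value per unit weight and fill in that order.
Ratios (sorted): E 22.58, A 16.87, F 11.43, C 4.74, D 4.50, B 1.46
take E (12 @ 271); take A (15 @ 253); take F (14 @ 160); take C (23 @ 109); take 24/38 of D → 108.00. Capacity used 88/88.
4 item(s) taken whole; one partial (take 24/38 of D).

4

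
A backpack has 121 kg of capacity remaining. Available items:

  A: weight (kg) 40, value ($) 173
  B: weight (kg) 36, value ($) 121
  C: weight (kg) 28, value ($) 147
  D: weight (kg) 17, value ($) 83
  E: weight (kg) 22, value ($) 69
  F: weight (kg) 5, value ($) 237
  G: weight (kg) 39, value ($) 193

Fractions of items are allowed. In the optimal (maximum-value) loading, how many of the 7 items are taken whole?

Order: F (237/5=47.40) > C (147/28=5.25) > G (193/39=4.95) > D (83/17=4.88) > A (173/40=4.33) > B (121/36=3.36) > E (69/22=3.14)
Fill: take F (5 @ 237) → take C (28 @ 147) → take G (39 @ 193) → take D (17 @ 83) → take 32/40 of A → 138.40; 121/121 used.
4 item(s) taken whole; one partial (take 32/40 of A).

4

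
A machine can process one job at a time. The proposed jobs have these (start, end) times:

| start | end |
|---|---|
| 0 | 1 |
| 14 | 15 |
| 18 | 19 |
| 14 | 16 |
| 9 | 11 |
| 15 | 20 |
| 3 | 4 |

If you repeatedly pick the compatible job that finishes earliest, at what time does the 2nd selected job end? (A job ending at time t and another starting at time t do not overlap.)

4

Order by finish time; keep every interval that doesn't clash with the previous kept one.
By end time: (0,1), (3,4), (9,11), (14,15), (14,16), (18,19), (15,20).
Pick (0,1); next start ≥ 1 → (3,4); next start ≥ 4 → (9,11); next start ≥ 11 → (14,15); next start ≥ 15 → (18,19).
Selected: (0,1) (3,4) (9,11) (14,15) (18,19)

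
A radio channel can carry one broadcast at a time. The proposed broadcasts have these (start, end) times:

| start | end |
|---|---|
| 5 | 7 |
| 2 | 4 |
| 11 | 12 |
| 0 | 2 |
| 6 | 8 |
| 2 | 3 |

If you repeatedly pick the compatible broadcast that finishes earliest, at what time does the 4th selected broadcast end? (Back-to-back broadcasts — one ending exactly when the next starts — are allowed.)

Greedy by earliest finish: after sorting by end time, pick each interval compatible with the last pick.
By end time: (0,2), (2,3), (2,4), (5,7), (6,8), (11,12).
Pick (0,2); next start ≥ 2 → (2,3); next start ≥ 3 → (5,7); next start ≥ 7 → (11,12).
Selected: (0,2) (2,3) (5,7) (11,12)

12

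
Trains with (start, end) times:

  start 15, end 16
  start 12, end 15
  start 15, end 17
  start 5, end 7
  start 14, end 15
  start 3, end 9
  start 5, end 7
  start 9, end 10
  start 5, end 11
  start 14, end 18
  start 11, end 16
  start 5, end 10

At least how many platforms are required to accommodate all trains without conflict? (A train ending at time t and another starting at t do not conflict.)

5

Count concurrent intervals with a sweep; the peak is the room count.
Events (time:±→running): 3:+→1 5:+→2 5:+→3 5:+→4 5:+→5 … peak 5.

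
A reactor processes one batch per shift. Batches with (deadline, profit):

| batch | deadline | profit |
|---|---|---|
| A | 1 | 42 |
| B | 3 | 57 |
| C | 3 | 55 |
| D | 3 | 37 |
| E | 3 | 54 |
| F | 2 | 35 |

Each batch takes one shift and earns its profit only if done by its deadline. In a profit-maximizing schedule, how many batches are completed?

Take jobs in profit order; each goes to the latest open slot no later than its deadline.
By profit: B(d3,57), C(d3,55), E(d3,54), A(d1,42), D(d3,37), F(d2,35)
B→slot 3; C→slot 2; E→slot 1; A skipped; D skipped; F skipped.
3 of 6 scheduled.

3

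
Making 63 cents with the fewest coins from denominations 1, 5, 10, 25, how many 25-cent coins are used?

Use the largest denomination that fits, subtract, and repeat.
63 = 2×25 + 1×10 + 3×1
Count of 25: 2

2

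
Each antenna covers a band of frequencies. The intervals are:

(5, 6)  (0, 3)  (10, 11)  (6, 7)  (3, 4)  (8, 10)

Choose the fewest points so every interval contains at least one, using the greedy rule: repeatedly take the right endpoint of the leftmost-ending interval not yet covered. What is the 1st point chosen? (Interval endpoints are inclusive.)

Process intervals by earliest right end; each time one isn't hit yet, stab at its right endpoint.
Sorted: [0,3] [3,4] [5,6] [6,7] [8,10] [10,11]
{[0,3],[3,4]} hit by 3; {[5,6],[6,7]} hit by 6; {[8,10],[10,11]} hit by 10.
Points: 3, 6, 10 (3 total).

3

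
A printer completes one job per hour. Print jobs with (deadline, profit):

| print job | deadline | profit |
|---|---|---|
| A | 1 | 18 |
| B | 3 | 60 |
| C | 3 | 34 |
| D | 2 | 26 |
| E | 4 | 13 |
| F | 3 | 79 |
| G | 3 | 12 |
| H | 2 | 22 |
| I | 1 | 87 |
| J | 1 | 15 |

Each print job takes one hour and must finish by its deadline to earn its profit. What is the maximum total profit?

Sort by profit descending; place each in the latest free slot ≤ its deadline.
By profit: I(d1,87), F(d3,79), B(d3,60), C(d3,34), D(d2,26), H(d2,22), A(d1,18), J(d1,15), E(d4,13), G(d3,12)
I→slot 1; F→slot 3; B→slot 2; C skipped; D skipped; H skipped; A skipped; J skipped; E→slot 4; G skipped.
Profit = 87 + 60 + 79 + 13 = 239

239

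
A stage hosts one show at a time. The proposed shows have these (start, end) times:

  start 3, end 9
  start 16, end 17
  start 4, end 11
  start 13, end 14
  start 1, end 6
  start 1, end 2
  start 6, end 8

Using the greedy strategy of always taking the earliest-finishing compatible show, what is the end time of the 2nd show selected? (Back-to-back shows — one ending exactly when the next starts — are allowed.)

By end time: (1,2), (1,6), (6,8), (3,9), (4,11), (13,14), (16,17).
Pick (1,2); next start ≥ 2 → (6,8); next start ≥ 8 → (13,14); next start ≥ 14 → (16,17).
Selected: (1,2) (6,8) (13,14) (16,17)

8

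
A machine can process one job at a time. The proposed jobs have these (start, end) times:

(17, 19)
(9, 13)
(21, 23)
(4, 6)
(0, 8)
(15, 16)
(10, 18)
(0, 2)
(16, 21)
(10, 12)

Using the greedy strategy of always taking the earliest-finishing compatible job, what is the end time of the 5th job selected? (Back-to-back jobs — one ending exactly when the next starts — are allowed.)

19

By end time: (0,2), (4,6), (0,8), (10,12), (9,13), (15,16), (10,18), (17,19), (16,21), (21,23).
Pick (0,2); next start ≥ 2 → (4,6); next start ≥ 6 → (10,12); next start ≥ 12 → (15,16); next start ≥ 16 → (17,19); next start ≥ 19 → (21,23).
Selected: (0,2) (4,6) (10,12) (15,16) (17,19) (21,23)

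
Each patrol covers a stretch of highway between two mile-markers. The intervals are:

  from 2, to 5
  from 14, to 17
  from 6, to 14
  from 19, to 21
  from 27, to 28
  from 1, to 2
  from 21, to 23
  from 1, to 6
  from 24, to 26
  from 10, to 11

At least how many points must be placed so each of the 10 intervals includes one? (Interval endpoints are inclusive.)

Sort by right endpoint; whenever an interval is uncovered, place a point at its right end.
By right end: [1,2]  [2,5]  [1,6]  [10,11]  [6,14]  [14,17]  [19,21]  [21,23]  [24,26]  [27,28]
[1,2] uncovered → point at 2; [10,11] uncovered → point at 11; [14,17] uncovered → point at 17; [19,21] uncovered → point at 21; [24,26] uncovered → point at 26; [27,28] uncovered → point at 28.
Points: 2, 11, 17, 21, 26, 28 (6 total).

6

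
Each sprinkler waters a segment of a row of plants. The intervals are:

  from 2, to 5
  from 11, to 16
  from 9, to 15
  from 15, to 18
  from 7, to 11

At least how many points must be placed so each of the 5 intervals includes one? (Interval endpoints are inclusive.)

3

Process intervals by earliest right end; each time one isn't hit yet, stab at its right endpoint.
Sorted: [2,5] [7,11] [9,15] [11,16] [15,18]
{[2,5]} hit by 5; {[7,11],[9,15],[11,16]} hit by 11; {[15,18]} hit by 18.
Points: 5, 11, 18 (3 total).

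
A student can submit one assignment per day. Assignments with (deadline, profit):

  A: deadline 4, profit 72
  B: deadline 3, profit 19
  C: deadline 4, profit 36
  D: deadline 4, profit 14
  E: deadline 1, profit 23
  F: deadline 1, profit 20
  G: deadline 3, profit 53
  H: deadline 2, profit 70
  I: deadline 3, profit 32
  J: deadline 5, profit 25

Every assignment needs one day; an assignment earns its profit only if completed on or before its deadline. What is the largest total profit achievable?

Take jobs in profit order; each goes to the latest open slot no later than its deadline.
Profit order: A=72 H=70 G=53 C=36 I=32 J=25 E=23 F=20 B=19 D=14
Assign: A→slot 4, H→slot 2, G→slot 3, C→slot 1, I skipped, J→slot 5, E skipped, F skipped, B skipped, D skipped.
Slots: [1:C] [2:H] [3:G] [4:A] [5:J]
Profit = 36 + 70 + 53 + 72 + 25 = 256

256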